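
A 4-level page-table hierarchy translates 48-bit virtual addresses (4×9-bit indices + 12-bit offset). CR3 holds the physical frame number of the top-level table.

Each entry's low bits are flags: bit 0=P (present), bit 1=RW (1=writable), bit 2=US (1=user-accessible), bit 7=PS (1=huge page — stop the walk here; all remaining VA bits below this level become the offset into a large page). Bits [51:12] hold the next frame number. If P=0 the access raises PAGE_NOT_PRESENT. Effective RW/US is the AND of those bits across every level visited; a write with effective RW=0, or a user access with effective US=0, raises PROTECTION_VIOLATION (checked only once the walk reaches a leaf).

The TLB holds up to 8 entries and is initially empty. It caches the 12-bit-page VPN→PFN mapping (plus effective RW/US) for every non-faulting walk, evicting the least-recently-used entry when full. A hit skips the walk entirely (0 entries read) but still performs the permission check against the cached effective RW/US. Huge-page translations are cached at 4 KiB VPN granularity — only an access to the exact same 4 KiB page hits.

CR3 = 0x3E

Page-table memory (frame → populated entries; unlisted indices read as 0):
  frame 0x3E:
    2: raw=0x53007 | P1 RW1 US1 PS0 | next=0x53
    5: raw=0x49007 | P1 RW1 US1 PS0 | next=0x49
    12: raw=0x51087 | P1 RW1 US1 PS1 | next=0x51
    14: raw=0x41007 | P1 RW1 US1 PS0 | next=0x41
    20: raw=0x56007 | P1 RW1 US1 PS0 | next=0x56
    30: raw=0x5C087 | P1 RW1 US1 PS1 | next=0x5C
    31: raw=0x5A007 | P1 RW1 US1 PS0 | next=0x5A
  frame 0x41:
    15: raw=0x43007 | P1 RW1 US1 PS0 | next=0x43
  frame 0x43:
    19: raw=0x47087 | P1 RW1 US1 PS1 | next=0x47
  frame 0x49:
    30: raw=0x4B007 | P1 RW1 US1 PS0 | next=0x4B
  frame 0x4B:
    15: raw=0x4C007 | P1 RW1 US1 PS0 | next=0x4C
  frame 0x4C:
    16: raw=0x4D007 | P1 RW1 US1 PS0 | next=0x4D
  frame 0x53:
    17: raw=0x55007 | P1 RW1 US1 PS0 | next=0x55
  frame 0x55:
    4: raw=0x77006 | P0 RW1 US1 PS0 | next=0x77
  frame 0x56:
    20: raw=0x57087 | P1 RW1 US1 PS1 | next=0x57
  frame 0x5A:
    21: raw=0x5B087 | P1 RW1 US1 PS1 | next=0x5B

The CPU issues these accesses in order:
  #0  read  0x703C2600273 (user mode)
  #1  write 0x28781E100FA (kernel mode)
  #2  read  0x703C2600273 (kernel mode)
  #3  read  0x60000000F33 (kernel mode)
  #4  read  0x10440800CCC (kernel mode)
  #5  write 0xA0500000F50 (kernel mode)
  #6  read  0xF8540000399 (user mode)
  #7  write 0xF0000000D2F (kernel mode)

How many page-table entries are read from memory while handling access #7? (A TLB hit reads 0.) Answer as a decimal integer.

Trace:
#0 VA=0x703C2600273 (r,user):
  [0] read 0x3E idx=14: raw=0x41007 flags P=1 W=1 U=1 S=0
  [1] read 0x41 idx=15: raw=0x43007 flags P=1 W=1 U=1 S=0
  [2] read 0x43 idx=19: raw=0x47087 flags P=1 W=1 U=1 S=1
  → PA=0x47273 (huge @L2)  (3 entries read)
#1 VA=0x28781E100FA (w,kernel):
  [0] read 0x3E idx=5: raw=0x49007 flags P=1 W=1 U=1 S=0
  [1] read 0x49 idx=30: raw=0x4B007 flags P=1 W=1 U=1 S=0
  [2] read 0x4B idx=15: raw=0x4C007 flags P=1 W=1 U=1 S=0
  [3] read 0x4C idx=16: raw=0x4D007 flags P=1 W=1 U=1 S=0
  → PA=0x4D0FA  (4 entries read)
#2 VA=0x703C2600273 (r,kernel):
  TLB hit vpn=0x703C2600 → PA=0x47273
#3 VA=0x60000000F33 (r,kernel):
  [0] read 0x3E idx=12: raw=0x51087 flags P=1 W=1 U=1 S=1
  → PA=0x51F33 (huge @L0)  (1 entries read)
#4 VA=0x10440800CCC (r,kernel):
  [0] read 0x3E idx=2: raw=0x53007 flags P=1 W=1 U=1 S=0
  [1] read 0x53 idx=17: raw=0x55007 flags P=1 W=1 U=1 S=0
  [2] read 0x55 idx=4: raw=0x77006 flags P=0 W=1 U=1 S=0
  ✗ PAGE_NOT_PRESENT  [3 reads]
#5 VA=0xA0500000F50 (w,kernel):
  [0] read 0x3E idx=20: raw=0x56007 flags P=1 W=1 U=1 S=0
  [1] read 0x56 idx=20: raw=0x57087 flags P=1 W=1 U=1 S=1
  → PA=0x57F50 (huge @L1)  (2 entries read)
#6 VA=0xF8540000399 (r,user):
  [0] read 0x3E idx=31: raw=0x5A007 flags P=1 W=1 U=1 S=0
  [1] read 0x5A idx=21: raw=0x5B087 flags P=1 W=1 U=1 S=1
  → PA=0x5B399 (huge @L1)  (2 entries read)
#7 VA=0xF0000000D2F (w,kernel):
  [0] read 0x3E idx=30: raw=0x5C087 flags P=1 W=1 U=1 S=1
  → PA=0x5CD2F (huge @L0)  (1 entries read)

Entries read for #7: 1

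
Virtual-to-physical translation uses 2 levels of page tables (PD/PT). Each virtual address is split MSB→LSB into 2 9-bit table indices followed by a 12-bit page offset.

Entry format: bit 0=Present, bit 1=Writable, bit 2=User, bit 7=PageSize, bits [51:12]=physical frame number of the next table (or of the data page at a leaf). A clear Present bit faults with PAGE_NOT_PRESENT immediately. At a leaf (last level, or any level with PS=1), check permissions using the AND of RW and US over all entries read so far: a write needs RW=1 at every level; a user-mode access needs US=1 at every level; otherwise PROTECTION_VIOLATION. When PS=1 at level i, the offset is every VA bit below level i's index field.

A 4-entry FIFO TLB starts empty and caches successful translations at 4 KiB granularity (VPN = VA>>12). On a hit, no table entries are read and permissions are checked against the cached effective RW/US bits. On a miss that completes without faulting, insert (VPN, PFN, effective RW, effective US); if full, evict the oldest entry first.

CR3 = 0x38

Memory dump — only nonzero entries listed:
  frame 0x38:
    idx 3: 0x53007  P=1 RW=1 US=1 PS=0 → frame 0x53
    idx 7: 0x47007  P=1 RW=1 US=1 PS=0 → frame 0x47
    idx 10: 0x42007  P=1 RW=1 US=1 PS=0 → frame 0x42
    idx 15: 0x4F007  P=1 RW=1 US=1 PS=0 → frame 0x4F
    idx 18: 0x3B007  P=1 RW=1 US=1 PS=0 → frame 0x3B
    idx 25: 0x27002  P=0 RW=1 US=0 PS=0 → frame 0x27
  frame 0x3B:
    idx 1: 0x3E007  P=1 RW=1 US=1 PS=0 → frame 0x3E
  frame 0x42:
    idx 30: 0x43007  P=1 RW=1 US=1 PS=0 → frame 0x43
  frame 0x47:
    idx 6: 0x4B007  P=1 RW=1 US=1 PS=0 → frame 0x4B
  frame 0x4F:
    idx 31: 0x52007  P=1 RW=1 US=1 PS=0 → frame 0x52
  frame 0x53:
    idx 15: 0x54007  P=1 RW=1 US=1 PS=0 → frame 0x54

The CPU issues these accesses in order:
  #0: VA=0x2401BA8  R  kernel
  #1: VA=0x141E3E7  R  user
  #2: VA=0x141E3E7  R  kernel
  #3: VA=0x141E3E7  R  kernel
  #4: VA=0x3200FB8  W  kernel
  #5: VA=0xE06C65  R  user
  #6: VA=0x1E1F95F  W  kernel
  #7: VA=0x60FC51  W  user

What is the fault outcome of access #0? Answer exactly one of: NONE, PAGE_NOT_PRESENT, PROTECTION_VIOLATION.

Walk each access:
#0 VA=0x2401BA8 (r,kernel):
  lvl0: tbl 0x38, slot 18 ⇒ 0x3B007 (P1/RW1/US1/PS0)
  lvl1: tbl 0x3B, slot 1 ⇒ 0x3E007 (P1/RW1/US1/PS0)
  ✓ 0x3EBA8  — 2 lookups
#1 VA=0x141E3E7 (r,user):
  lvl0: tbl 0x38, slot 10 ⇒ 0x42007 (P1/RW1/US1/PS0)
  lvl1: tbl 0x42, slot 30 ⇒ 0x43007 (P1/RW1/US1/PS0)
  ✓ 0x433E7  — 2 lookups
#2 VA=0x141E3E7 (r,kernel):
  TLB hit vpn=0x141E → PA=0x433E7
#3 VA=0x141E3E7 (r,kernel):
  TLB hit vpn=0x141E → PA=0x433E7
#4 VA=0x3200FB8 (w,kernel):
  lvl0: tbl 0x38, slot 25 ⇒ 0x27002 (P0/RW1/US0/PS0)
  ⇒ fault: PAGE_NOT_PRESENT  — 1 lookups
#5 VA=0xE06C65 (r,user):
  lvl0: tbl 0x38, slot 7 ⇒ 0x47007 (P1/RW1/US1/PS0)
  lvl1: tbl 0x47, slot 6 ⇒ 0x4B007 (P1/RW1/US1/PS0)
  ✓ 0x4BC65  — 2 lookups
#6 VA=0x1E1F95F (w,kernel):
  lvl0: tbl 0x38, slot 15 ⇒ 0x4F007 (P1/RW1/US1/PS0)
  lvl1: tbl 0x4F, slot 31 ⇒ 0x52007 (P1/RW1/US1/PS0)
  ✓ 0x5295F  — 2 lookups
#7 VA=0x60FC51 (w,user):
  lvl0: tbl 0x38, slot 3 ⇒ 0x53007 (P1/RW1/US1/PS0)
  lvl1: tbl 0x53, slot 15 ⇒ 0x54007 (P1/RW1/US1/PS0)
  ✓ 0x54C51  — 2 lookups

Access #0 fault: NONE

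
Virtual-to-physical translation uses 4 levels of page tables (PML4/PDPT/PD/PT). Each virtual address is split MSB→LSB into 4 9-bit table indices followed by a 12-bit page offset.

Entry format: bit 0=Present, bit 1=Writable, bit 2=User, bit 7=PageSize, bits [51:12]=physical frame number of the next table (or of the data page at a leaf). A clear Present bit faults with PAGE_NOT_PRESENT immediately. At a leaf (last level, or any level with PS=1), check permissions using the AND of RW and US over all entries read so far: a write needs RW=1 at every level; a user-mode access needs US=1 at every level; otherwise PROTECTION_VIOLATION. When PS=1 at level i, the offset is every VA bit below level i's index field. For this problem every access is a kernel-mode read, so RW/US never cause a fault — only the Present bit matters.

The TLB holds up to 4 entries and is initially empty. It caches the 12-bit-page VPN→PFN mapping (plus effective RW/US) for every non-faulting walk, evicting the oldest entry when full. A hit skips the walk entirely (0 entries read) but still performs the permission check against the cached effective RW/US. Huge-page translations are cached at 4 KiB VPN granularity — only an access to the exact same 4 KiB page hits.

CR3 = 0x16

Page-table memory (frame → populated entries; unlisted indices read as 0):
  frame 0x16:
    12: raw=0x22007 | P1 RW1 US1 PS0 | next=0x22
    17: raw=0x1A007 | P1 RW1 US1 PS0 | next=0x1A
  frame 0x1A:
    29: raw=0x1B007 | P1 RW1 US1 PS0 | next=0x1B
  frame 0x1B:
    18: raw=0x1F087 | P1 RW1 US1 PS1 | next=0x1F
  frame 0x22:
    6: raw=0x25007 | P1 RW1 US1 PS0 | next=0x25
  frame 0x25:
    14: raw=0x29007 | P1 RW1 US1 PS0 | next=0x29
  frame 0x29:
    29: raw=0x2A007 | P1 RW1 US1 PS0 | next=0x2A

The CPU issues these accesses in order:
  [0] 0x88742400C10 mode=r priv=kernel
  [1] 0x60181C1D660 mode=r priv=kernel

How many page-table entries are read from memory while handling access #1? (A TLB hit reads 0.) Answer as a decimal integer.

Per-access translation:
#0 VA=0x88742400C10 (r,kernel):
  lvl0: tbl 0x16, slot 17 ⇒ 0x1A007 (P1/RW1/US1/PS0)
  lvl1: tbl 0x1A, slot 29 ⇒ 0x1B007 (P1/RW1/US1/PS0)
  lvl2: tbl 0x1B, slot 18 ⇒ 0x1F087 (P1/RW1/US1/PS1)
  ⇒ phys 0x1FC10 (huge @L2)  [3 reads]
#1 VA=0x60181C1D660 (r,kernel):
  lvl0: tbl 0x16, slot 12 ⇒ 0x22007 (P1/RW1/US1/PS0)
  lvl1: tbl 0x22, slot 6 ⇒ 0x25007 (P1/RW1/US1/PS0)
  lvl2: tbl 0x25, slot 14 ⇒ 0x29007 (P1/RW1/US1/PS0)
  lvl3: tbl 0x29, slot 29 ⇒ 0x2A007 (P1/RW1/US1/PS0)
  ⇒ phys 0x2A660  [4 reads]

Entries read for #1: 4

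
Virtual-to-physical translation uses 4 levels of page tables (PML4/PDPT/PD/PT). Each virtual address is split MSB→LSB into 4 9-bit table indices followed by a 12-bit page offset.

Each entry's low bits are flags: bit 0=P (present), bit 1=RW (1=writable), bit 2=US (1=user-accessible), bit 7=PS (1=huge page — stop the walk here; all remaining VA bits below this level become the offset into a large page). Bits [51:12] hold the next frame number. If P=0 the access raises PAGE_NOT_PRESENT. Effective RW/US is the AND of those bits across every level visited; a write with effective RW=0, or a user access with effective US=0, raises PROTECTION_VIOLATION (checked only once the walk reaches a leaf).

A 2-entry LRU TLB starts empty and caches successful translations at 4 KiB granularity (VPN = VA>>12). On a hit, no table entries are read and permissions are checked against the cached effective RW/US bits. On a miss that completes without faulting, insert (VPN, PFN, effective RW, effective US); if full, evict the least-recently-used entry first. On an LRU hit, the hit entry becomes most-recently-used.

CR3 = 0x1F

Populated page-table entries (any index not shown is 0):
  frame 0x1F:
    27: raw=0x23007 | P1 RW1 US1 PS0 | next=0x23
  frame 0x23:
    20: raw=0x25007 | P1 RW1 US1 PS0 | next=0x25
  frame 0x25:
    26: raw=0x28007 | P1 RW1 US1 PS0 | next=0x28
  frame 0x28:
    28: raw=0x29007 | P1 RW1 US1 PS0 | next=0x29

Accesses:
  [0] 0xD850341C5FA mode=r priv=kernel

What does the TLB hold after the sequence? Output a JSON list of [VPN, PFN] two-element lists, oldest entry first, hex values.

Trace:
#0 VA=0xD850341C5FA (r,kernel):
  [0] read 0x1F idx=27: raw=0x23007 flags P=1 W=1 U=1 S=0
  [1] read 0x23 idx=20: raw=0x25007 flags P=1 W=1 U=1 S=0
  [2] read 0x25 idx=26: raw=0x28007 flags P=1 W=1 U=1 S=0
  [3] read 0x28 idx=28: raw=0x29007 flags P=1 W=1 U=1 S=0
  ✓ 0x295FA  — 4 lookups

TLB: [["0xD850341C", "0x29"]]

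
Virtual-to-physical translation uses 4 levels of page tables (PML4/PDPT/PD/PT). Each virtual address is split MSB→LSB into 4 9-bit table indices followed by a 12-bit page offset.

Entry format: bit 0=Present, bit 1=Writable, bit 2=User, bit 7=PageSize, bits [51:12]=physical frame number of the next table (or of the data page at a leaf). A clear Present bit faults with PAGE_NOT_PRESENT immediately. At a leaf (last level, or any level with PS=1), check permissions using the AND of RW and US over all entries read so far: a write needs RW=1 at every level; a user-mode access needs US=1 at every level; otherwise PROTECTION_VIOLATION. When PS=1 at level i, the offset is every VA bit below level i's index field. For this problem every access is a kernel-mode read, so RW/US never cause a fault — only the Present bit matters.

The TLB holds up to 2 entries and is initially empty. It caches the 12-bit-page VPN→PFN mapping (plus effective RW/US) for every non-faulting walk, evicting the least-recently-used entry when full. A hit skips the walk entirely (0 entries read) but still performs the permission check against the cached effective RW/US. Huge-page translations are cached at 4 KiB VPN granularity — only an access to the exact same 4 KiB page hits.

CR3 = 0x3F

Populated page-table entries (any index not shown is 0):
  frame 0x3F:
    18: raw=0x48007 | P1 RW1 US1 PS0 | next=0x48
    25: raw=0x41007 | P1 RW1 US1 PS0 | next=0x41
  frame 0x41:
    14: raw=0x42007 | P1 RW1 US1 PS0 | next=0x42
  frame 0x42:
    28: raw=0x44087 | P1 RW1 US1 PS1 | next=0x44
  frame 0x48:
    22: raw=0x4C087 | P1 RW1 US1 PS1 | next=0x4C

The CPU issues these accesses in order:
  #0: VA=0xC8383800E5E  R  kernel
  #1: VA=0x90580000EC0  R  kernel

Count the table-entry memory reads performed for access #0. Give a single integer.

Per-access translation:
#0 VA=0xC8383800E5E (r,kernel):
  L0 @0x3F[25] → 0x41007  P=1,RW=1,US=1,PS=0
  L1 @0x41[14] → 0x42007  P=1,RW=1,US=1,PS=0
  L2 @0x42[28] → 0x44087  P=1,RW=1,US=1,PS=1
  → PA=0x44E5E (huge @L2)  (3 entries read)
#1 VA=0x90580000EC0 (r,kernel):
  L0 @0x3F[18] → 0x48007  P=1,RW=1,US=1,PS=0
  L1 @0x48[22] → 0x4C087  P=1,RW=1,US=1,PS=1
  → PA=0x4CEC0 (huge @L1)  (2 entries read)

Entries read for #0: 3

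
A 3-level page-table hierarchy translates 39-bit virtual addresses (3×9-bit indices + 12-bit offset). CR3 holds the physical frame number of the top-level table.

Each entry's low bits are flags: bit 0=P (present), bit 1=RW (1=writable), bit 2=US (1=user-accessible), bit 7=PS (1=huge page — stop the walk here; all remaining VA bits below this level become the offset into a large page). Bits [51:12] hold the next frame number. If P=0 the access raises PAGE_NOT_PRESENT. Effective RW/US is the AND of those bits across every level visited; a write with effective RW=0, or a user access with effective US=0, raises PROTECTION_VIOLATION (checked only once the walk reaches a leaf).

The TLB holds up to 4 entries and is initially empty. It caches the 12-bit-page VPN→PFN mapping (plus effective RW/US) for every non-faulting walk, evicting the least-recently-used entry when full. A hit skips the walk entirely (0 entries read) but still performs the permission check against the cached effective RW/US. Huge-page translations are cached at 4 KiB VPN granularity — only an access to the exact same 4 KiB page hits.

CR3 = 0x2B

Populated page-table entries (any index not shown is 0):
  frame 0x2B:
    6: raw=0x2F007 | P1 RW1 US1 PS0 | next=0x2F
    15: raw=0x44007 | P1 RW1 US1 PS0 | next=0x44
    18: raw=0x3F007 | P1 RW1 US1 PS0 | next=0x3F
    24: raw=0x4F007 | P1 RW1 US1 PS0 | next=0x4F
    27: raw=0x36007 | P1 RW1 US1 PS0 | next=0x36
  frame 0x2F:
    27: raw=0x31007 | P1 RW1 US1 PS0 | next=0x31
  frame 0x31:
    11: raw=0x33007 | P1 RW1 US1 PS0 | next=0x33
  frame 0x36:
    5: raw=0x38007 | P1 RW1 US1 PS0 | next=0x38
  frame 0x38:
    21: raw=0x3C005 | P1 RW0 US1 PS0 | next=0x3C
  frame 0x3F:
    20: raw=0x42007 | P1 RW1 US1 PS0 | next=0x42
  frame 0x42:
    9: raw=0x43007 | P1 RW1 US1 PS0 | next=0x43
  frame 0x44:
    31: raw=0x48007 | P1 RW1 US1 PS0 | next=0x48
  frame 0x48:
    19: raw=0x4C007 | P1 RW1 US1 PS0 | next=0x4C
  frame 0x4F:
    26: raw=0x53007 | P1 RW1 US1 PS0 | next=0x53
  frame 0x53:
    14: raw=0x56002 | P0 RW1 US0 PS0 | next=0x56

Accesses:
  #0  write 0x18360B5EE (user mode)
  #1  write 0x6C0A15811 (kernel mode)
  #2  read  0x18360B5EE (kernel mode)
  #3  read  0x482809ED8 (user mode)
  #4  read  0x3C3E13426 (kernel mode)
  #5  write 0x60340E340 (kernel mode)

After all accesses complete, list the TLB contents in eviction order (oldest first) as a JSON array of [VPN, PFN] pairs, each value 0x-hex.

Walk each access:
#0 VA=0x18360B5EE (w,user):
  L0: frame=0x2B idx=6 entry=0x2F007 [P=1 RW=1 US=1 PS=0]
  L1: frame=0x2F idx=27 entry=0x31007 [P=1 RW=1 US=1 PS=0]
  L2: frame=0x31 idx=11 entry=0x33007 [P=1 RW=1 US=1 PS=0]
  ✓ 0x335EE  — 3 lookups
#1 VA=0x6C0A15811 (w,kernel):
  L0: frame=0x2B idx=27 entry=0x36007 [P=1 RW=1 US=1 PS=0]
  L1: frame=0x36 idx=5 entry=0x38007 [P=1 RW=1 US=1 PS=0]
  L2: frame=0x38 idx=21 entry=0x3C005 [P=1 RW=0 US=1 PS=0]
  ⇒ fault: PROTECTION_VIOLATION  — 3 lookups
#2 VA=0x18360B5EE (r,kernel):
  TLB hit vpn=0x18360B → PA=0x335EE
#3 VA=0x482809ED8 (r,user):
  L0: frame=0x2B idx=18 entry=0x3F007 [P=1 RW=1 US=1 PS=0]
  L1: frame=0x3F idx=20 entry=0x42007 [P=1 RW=1 US=1 PS=0]
  L2: frame=0x42 idx=9 entry=0x43007 [P=1 RW=1 US=1 PS=0]
  ✓ 0x43ED8  — 3 lookups
#4 VA=0x3C3E13426 (r,kernel):
  L0: frame=0x2B idx=15 entry=0x44007 [P=1 RW=1 US=1 PS=0]
  L1: frame=0x44 idx=31 entry=0x48007 [P=1 RW=1 US=1 PS=0]
  L2: frame=0x48 idx=19 entry=0x4C007 [P=1 RW=1 US=1 PS=0]
  ✓ 0x4C426  — 3 lookups
#5 VA=0x60340E340 (w,kernel):
  L0: frame=0x2B idx=24 entry=0x4F007 [P=1 RW=1 US=1 PS=0]
  L1: frame=0x4F idx=26 entry=0x53007 [P=1 RW=1 US=1 PS=0]
  L2: frame=0x53 idx=14 entry=0x56002 [P=0 RW=1 US=0 PS=0]
  ⇒ fault: PAGE_NOT_PRESENT  — 3 lookups

TLB: [["0x18360B", "0x33"], ["0x482809", "0x43"], ["0x3C3E13", "0x4C"]]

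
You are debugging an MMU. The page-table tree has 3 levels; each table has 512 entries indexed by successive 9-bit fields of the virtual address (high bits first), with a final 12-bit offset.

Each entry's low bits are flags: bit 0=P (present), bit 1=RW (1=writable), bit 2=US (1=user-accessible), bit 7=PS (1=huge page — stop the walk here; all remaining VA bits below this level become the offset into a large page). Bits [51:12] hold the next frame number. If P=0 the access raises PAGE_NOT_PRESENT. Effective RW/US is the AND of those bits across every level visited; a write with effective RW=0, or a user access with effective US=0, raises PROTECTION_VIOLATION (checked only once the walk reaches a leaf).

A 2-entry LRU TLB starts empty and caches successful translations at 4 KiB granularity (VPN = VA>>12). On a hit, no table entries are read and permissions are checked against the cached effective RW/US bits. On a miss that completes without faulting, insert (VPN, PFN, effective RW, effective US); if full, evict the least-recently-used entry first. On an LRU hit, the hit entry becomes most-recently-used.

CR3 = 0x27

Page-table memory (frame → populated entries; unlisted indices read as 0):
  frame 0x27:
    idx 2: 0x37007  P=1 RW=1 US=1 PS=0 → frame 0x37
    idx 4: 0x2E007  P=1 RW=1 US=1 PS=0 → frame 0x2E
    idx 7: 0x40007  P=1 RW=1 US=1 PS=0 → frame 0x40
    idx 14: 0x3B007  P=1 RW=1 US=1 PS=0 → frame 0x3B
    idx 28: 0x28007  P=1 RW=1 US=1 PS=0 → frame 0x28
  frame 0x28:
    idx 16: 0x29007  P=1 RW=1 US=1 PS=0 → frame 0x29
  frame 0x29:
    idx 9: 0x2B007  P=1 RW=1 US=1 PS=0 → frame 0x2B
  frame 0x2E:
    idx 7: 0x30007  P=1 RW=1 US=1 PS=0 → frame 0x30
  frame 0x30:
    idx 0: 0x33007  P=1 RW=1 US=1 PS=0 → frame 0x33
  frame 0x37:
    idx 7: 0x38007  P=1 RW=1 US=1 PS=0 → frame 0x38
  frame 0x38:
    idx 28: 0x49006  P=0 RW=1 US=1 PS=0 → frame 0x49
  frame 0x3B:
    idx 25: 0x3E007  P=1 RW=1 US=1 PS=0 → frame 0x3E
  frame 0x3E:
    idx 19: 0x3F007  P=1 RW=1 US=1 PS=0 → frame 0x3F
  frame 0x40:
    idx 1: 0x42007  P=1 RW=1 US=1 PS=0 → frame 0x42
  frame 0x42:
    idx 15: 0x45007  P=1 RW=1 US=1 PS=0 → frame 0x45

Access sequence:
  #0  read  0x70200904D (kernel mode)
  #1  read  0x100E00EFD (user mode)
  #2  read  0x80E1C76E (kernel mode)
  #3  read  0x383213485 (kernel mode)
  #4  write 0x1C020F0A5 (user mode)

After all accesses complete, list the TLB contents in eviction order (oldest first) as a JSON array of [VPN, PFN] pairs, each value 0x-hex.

Walk each access:
#0 VA=0x70200904D (r,kernel):
  L0: frame=0x27 idx=28 entry=0x28007 [P=1 RW=1 US=1 PS=0]
  L1: frame=0x28 idx=16 entry=0x29007 [P=1 RW=1 US=1 PS=0]
  L2: frame=0x29 idx=9 entry=0x2B007 [P=1 RW=1 US=1 PS=0]
  → PA=0x2B04D  (3 entries read)
#1 VA=0x100E00EFD (r,user):
  L0: frame=0x27 idx=4 entry=0x2E007 [P=1 RW=1 US=1 PS=0]
  L1: frame=0x2E idx=7 entry=0x30007 [P=1 RW=1 US=1 PS=0]
  L2: frame=0x30 idx=0 entry=0x33007 [P=1 RW=1 US=1 PS=0]
  → PA=0x33EFD  (3 entries read)
#2 VA=0x80E1C76E (r,kernel):
  L0: frame=0x27 idx=2 entry=0x37007 [P=1 RW=1 US=1 PS=0]
  L1: frame=0x37 idx=7 entry=0x38007 [P=1 RW=1 US=1 PS=0]
  L2: frame=0x38 idx=28 entry=0x49006 [P=0 RW=1 US=1 PS=0]
  ✗ PAGE_NOT_PRESENT  [3 reads]
#3 VA=0x383213485 (r,kernel):
  L0: frame=0x27 idx=14 entry=0x3B007 [P=1 RW=1 US=1 PS=0]
  L1: frame=0x3B idx=25 entry=0x3E007 [P=1 RW=1 US=1 PS=0]
  L2: frame=0x3E idx=19 entry=0x3F007 [P=1 RW=1 US=1 PS=0]
  → PA=0x3F485  (3 entries read)
#4 VA=0x1C020F0A5 (w,user):
  L0: frame=0x27 idx=7 entry=0x40007 [P=1 RW=1 US=1 PS=0]
  L1: frame=0x40 idx=1 entry=0x42007 [P=1 RW=1 US=1 PS=0]
  L2: frame=0x42 idx=15 entry=0x45007 [P=1 RW=1 US=1 PS=0]
  → PA=0x450A5  (3 entries read)

TLB: [["0x383213", "0x3F"], ["0x1C020F", "0x45"]]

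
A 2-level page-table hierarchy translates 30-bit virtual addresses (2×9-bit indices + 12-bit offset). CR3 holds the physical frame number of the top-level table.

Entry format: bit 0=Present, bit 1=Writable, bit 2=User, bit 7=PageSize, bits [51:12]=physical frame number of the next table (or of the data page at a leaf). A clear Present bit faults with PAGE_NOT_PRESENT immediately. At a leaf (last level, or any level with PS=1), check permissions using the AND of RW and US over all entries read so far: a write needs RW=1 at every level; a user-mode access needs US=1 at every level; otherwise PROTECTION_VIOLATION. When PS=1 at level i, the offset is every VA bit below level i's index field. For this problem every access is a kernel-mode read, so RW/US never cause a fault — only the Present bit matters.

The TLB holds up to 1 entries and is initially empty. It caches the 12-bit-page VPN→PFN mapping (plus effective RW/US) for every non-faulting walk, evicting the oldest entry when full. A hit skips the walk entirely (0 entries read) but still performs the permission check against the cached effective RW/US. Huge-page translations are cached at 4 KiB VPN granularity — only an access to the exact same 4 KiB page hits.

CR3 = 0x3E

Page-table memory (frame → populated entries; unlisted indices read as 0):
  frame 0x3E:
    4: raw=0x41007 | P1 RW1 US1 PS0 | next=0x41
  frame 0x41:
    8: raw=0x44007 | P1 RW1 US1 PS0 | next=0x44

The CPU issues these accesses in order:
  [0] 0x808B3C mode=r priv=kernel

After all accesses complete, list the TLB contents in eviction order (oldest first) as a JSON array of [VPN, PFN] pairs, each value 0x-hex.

Walk each access:
#0 VA=0x808B3C (r,kernel):
  L0 @0x3E[4] → 0x41007  P=1,RW=1,US=1,PS=0
  L1 @0x41[8] → 0x44007  P=1,RW=1,US=1,PS=0
  ⇒ phys 0x44B3C  [2 reads]

TLB: [["0x808", "0x44"]]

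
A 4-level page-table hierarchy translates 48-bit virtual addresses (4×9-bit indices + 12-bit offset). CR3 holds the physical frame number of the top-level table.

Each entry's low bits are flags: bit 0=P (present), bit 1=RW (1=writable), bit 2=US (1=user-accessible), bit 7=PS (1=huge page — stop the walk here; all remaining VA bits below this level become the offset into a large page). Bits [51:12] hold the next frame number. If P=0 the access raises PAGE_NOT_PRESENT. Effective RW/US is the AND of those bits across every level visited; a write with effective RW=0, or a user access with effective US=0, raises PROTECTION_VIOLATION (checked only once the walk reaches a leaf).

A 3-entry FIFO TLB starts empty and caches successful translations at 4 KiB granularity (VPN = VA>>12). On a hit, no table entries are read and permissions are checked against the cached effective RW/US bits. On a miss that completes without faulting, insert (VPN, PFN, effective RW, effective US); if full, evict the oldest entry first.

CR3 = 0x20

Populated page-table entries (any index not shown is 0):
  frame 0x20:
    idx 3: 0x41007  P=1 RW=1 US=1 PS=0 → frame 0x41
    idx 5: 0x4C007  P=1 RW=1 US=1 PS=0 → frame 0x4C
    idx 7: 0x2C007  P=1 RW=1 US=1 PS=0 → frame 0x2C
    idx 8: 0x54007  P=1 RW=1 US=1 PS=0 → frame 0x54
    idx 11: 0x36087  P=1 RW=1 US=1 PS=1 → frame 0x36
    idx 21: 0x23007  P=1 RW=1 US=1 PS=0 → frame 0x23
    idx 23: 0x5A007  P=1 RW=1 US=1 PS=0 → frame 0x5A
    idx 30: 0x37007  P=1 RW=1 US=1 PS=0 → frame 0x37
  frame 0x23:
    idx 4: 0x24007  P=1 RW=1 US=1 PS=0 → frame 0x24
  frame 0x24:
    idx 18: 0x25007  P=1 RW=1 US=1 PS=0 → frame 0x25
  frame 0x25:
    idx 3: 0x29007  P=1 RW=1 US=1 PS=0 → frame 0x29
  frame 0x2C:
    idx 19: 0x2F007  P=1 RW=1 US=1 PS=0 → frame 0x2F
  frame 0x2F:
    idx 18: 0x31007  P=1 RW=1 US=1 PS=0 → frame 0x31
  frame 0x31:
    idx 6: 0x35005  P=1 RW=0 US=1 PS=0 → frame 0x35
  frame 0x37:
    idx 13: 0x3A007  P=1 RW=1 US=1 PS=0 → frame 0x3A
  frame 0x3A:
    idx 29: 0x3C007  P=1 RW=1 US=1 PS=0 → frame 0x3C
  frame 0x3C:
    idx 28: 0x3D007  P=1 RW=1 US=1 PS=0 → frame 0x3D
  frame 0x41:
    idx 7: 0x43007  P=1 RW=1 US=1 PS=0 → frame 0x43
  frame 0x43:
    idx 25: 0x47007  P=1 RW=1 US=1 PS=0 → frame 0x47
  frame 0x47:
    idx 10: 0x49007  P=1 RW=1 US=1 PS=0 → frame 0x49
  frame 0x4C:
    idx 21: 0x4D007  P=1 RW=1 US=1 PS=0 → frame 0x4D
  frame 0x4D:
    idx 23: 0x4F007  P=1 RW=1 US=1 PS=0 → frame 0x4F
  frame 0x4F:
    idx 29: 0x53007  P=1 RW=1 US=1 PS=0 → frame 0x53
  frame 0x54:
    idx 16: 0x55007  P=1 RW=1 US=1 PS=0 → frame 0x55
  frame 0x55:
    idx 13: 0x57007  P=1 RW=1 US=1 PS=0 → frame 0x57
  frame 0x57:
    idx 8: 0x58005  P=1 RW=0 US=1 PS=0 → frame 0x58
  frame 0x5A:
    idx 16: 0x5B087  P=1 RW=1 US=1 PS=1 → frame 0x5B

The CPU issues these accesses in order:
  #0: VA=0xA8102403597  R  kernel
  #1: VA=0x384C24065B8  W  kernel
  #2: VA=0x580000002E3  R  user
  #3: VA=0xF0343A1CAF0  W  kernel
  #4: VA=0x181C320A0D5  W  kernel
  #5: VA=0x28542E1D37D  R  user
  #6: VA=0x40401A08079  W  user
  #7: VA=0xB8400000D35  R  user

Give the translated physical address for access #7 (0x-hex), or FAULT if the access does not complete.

Per-access translation:
#0 VA=0xA8102403597 (r,kernel):
  [0] read 0x20 idx=21: raw=0x23007 flags P=1 W=1 U=1 S=0
  [1] read 0x23 idx=4: raw=0x24007 flags P=1 W=1 U=1 S=0
  [2] read 0x24 idx=18: raw=0x25007 flags P=1 W=1 U=1 S=0
  [3] read 0x25 idx=3: raw=0x29007 flags P=1 W=1 U=1 S=0
  ✓ 0x29597  — 4 lookups
#1 VA=0x384C24065B8 (w,kernel):
  [0] read 0x20 idx=7: raw=0x2C007 flags P=1 W=1 U=1 S=0
  [1] read 0x2C idx=19: raw=0x2F007 flags P=1 W=1 U=1 S=0
  [2] read 0x2F idx=18: raw=0x31007 flags P=1 W=1 U=1 S=0
  [3] read 0x31 idx=6: raw=0x35005 flags P=1 W=0 U=1 S=0
  ⇒ fault: PROTECTION_VIOLATION  — 4 lookups
#2 VA=0x580000002E3 (r,user):
  [0] read 0x20 idx=11: raw=0x36087 flags P=1 W=1 U=1 S=1
  ✓ 0x362E3 (huge @L0)  — 1 lookups
#3 VA=0xF0343A1CAF0 (w,kernel):
  [0] read 0x20 idx=30: raw=0x37007 flags P=1 W=1 U=1 S=0
  [1] read 0x37 idx=13: raw=0x3A007 flags P=1 W=1 U=1 S=0
  [2] read 0x3A idx=29: raw=0x3C007 flags P=1 W=1 U=1 S=0
  [3] read 0x3C idx=28: raw=0x3D007 flags P=1 W=1 U=1 S=0
  ✓ 0x3DAF0  — 4 lookups
#4 VA=0x181C320A0D5 (w,kernel):
  [0] read 0x20 idx=3: raw=0x41007 flags P=1 W=1 U=1 S=0
  [1] read 0x41 idx=7: raw=0x43007 flags P=1 W=1 U=1 S=0
  [2] read 0x43 idx=25: raw=0x47007 flags P=1 W=1 U=1 S=0
  [3] read 0x47 idx=10: raw=0x49007 flags P=1 W=1 U=1 S=0
  ✓ 0x490D5  — 4 lookups
#5 VA=0x28542E1D37D (r,user):
  [0] read 0x20 idx=5: raw=0x4C007 flags P=1 W=1 U=1 S=0
  [1] read 0x4C idx=21: raw=0x4D007 flags P=1 W=1 U=1 S=0
  [2] read 0x4D idx=23: raw=0x4F007 flags P=1 W=1 U=1 S=0
  [3] read 0x4F idx=29: raw=0x53007 flags P=1 W=1 U=1 S=0
  ✓ 0x5337D  — 4 lookups
#6 VA=0x40401A08079 (w,user):
  [0] read 0x20 idx=8: raw=0x54007 flags P=1 W=1 U=1 S=0
  [1] read 0x54 idx=16: raw=0x55007 flags P=1 W=1 U=1 S=0
  [2] read 0x55 idx=13: raw=0x57007 flags P=1 W=1 U=1 S=0
  [3] read 0x57 idx=8: raw=0x58005 flags P=1 W=0 U=1 S=0
  ⇒ fault: PROTECTION_VIOLATION  — 4 lookups
#7 VA=0xB8400000D35 (r,user):
  [0] read 0x20 idx=23: raw=0x5A007 flags P=1 W=1 U=1 S=0
  [1] read 0x5A idx=16: raw=0x5B087 flags P=1 W=1 U=1 S=1
  ✓ 0x5BD35 (huge @L1)  — 2 lookups

Access #7 PA: 0x5BD35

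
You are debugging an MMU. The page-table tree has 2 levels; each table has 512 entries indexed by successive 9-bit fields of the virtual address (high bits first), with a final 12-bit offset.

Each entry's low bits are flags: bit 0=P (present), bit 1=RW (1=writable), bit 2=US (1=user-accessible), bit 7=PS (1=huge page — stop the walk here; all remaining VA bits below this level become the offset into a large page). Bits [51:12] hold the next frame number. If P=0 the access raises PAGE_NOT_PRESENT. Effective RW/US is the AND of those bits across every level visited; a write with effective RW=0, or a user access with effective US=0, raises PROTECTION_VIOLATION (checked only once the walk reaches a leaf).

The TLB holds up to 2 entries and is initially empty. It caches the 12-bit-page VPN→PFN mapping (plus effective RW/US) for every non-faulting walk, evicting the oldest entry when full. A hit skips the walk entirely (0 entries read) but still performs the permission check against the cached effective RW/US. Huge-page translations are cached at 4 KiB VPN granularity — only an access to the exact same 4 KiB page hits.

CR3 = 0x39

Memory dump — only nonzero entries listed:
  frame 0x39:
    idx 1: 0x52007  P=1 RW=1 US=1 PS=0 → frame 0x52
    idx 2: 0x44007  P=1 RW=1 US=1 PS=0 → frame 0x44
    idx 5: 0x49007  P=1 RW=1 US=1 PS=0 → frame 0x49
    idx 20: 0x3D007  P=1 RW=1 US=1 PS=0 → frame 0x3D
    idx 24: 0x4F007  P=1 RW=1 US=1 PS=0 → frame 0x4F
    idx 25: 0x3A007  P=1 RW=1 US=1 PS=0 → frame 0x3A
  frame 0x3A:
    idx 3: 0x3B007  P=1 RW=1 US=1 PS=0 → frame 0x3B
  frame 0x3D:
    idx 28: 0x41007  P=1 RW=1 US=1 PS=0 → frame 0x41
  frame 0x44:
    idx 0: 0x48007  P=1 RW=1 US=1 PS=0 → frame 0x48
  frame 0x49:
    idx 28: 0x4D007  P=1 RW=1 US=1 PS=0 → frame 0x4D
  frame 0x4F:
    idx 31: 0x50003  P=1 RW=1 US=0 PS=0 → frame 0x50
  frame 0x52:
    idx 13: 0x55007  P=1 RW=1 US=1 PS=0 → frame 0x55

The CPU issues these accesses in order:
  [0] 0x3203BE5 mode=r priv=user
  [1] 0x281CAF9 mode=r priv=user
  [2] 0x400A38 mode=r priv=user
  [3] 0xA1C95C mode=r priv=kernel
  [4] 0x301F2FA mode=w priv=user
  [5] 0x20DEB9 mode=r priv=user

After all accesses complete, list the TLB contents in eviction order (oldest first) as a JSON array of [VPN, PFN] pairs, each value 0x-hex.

Per-access translation:
#0 VA=0x3203BE5 (r,user):
  [0] read 0x39 idx=25: raw=0x3A007 flags P=1 W=1 U=1 S=0
  [1] read 0x3A idx=3: raw=0x3B007 flags P=1 W=1 U=1 S=0
  ⇒ phys 0x3BBE5  [2 reads]
#1 VA=0x281CAF9 (r,user):
  [0] read 0x39 idx=20: raw=0x3D007 flags P=1 W=1 U=1 S=0
  [1] read 0x3D idx=28: raw=0x41007 flags P=1 W=1 U=1 S=0
  ⇒ phys 0x41AF9  [2 reads]
#2 VA=0x400A38 (r,user):
  [0] read 0x39 idx=2: raw=0x44007 flags P=1 W=1 U=1 S=0
  [1] read 0x44 idx=0: raw=0x48007 flags P=1 W=1 U=1 S=0
  ⇒ phys 0x48A38  [2 reads]
#3 VA=0xA1C95C (r,kernel):
  [0] read 0x39 idx=5: raw=0x49007 flags P=1 W=1 U=1 S=0
  [1] read 0x49 idx=28: raw=0x4D007 flags P=1 W=1 U=1 S=0
  ⇒ phys 0x4D95C  [2 reads]
#4 VA=0x301F2FA (w,user):
  [0] read 0x39 idx=24: raw=0x4F007 flags P=1 W=1 U=1 S=0
  [1] read 0x4F idx=31: raw=0x50003 flags P=1 W=1 U=0 S=0
  ✗ PROTECTION_VIOLATION  [2 reads]
#5 VA=0x20DEB9 (r,user):
  [0] read 0x39 idx=1: raw=0x52007 flags P=1 W=1 U=1 S=0
  [1] read 0x52 idx=13: raw=0x55007 flags P=1 W=1 U=1 S=0
  ⇒ phys 0x55EB9  [2 reads]

TLB: [["0xA1C", "0x4D"], ["0x20D", "0x55"]]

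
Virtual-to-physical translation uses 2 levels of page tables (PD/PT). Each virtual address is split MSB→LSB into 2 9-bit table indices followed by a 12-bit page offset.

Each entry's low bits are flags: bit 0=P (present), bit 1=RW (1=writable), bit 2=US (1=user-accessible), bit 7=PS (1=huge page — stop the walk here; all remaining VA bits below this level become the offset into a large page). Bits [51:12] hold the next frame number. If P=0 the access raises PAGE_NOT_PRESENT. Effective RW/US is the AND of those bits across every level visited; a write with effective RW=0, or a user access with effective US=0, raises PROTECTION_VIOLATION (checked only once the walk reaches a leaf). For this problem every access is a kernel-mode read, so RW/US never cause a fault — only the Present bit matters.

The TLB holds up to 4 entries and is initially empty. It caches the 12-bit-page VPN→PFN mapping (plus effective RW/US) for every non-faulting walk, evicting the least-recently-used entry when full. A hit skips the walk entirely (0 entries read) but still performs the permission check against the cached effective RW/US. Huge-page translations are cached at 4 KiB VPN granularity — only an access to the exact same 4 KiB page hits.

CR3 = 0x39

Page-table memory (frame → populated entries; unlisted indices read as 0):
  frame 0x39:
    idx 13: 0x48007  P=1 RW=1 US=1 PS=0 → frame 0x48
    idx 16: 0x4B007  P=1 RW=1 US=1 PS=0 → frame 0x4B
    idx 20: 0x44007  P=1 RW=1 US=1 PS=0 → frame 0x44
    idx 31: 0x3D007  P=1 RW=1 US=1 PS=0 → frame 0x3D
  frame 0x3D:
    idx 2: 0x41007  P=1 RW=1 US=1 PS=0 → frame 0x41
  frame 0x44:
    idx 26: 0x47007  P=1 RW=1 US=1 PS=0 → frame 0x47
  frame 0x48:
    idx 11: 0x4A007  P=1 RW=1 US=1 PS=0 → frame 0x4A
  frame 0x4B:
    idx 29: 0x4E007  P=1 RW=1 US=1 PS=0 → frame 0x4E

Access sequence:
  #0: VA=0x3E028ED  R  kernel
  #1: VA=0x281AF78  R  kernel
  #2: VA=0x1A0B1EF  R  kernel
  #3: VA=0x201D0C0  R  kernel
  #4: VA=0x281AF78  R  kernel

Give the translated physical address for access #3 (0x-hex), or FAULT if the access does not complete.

Trace:
#0 VA=0x3E028ED (r,kernel):
  L0: frame=0x39 idx=31 entry=0x3D007 [P=1 RW=1 US=1 PS=0]
  L1: frame=0x3D idx=2 entry=0x41007 [P=1 RW=1 US=1 PS=0]
  → PA=0x418ED  (2 entries read)
#1 VA=0x281AF78 (r,kernel):
  L0: frame=0x39 idx=20 entry=0x44007 [P=1 RW=1 US=1 PS=0]
  L1: frame=0x44 idx=26 entry=0x47007 [P=1 RW=1 US=1 PS=0]
  → PA=0x47F78  (2 entries read)
#2 VA=0x1A0B1EF (r,kernel):
  L0: frame=0x39 idx=13 entry=0x48007 [P=1 RW=1 US=1 PS=0]
  L1: frame=0x48 idx=11 entry=0x4A007 [P=1 RW=1 US=1 PS=0]
  → PA=0x4A1EF  (2 entries read)
#3 VA=0x201D0C0 (r,kernel):
  L0: frame=0x39 idx=16 entry=0x4B007 [P=1 RW=1 US=1 PS=0]
  L1: frame=0x4B idx=29 entry=0x4E007 [P=1 RW=1 US=1 PS=0]
  → PA=0x4E0C0  (2 entries read)
#4 VA=0x281AF78 (r,kernel):
  TLB hit vpn=0x281A → PA=0x47F78

Access #3 PA: 0x4E0C0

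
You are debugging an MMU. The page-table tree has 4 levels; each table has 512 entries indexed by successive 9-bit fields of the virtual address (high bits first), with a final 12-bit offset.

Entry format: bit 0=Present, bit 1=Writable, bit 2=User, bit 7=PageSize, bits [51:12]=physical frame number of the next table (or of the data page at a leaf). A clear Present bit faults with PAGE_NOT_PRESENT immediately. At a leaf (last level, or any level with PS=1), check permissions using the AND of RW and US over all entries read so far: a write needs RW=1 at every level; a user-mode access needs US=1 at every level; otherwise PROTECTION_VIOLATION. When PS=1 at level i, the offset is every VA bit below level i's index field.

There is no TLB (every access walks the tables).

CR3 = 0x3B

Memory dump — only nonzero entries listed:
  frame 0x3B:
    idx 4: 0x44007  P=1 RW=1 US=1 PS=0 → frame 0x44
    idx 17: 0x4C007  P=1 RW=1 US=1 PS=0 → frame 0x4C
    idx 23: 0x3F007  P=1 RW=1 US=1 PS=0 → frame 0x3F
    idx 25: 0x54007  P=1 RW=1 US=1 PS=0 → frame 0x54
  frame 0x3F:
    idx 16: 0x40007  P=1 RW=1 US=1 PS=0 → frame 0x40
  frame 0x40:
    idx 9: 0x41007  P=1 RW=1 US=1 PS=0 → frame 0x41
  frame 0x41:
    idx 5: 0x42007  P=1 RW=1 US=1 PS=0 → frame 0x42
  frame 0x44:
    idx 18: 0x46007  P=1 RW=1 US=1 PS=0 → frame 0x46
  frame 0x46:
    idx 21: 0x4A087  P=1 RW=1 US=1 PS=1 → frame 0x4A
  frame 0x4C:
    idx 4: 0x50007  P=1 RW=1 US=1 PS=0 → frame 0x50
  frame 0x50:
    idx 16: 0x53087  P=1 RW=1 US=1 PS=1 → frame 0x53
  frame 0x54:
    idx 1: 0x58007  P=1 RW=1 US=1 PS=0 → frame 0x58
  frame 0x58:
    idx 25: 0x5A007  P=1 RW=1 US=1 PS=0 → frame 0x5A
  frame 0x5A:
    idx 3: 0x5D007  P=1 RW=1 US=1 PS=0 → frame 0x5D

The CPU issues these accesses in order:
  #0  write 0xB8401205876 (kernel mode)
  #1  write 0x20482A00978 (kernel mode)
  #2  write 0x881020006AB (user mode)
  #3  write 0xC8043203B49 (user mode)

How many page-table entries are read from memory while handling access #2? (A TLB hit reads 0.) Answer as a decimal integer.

Walk each access:
#0 VA=0xB8401205876 (w,kernel):
  L0: frame=0x3B idx=23 entry=0x3F007 [P=1 RW=1 US=1 PS=0]
  L1: frame=0x3F idx=16 entry=0x40007 [P=1 RW=1 US=1 PS=0]
  L2: frame=0x40 idx=9 entry=0x41007 [P=1 RW=1 US=1 PS=0]
  L3: frame=0x41 idx=5 entry=0x42007 [P=1 RW=1 US=1 PS=0]
  → PA=0x42876  (4 entries read)
#1 VA=0x20482A00978 (w,kernel):
  L0: frame=0x3B idx=4 entry=0x44007 [P=1 RW=1 US=1 PS=0]
  L1: frame=0x44 idx=18 entry=0x46007 [P=1 RW=1 US=1 PS=0]
  L2: frame=0x46 idx=21 entry=0x4A087 [P=1 RW=1 US=1 PS=1]
  → PA=0x4A978 (huge @L2)  (3 entries read)
#2 VA=0x881020006AB (w,user):
  L0: frame=0x3B idx=17 entry=0x4C007 [P=1 RW=1 US=1 PS=0]
  L1: frame=0x4C idx=4 entry=0x50007 [P=1 RW=1 US=1 PS=0]
  L2: frame=0x50 idx=16 entry=0x53087 [P=1 RW=1 US=1 PS=1]
  → PA=0x536AB (huge @L2)  (3 entries read)
#3 VA=0xC8043203B49 (w,user):
  L0: frame=0x3B idx=25 entry=0x54007 [P=1 RW=1 US=1 PS=0]
  L1: frame=0x54 idx=1 entry=0x58007 [P=1 RW=1 US=1 PS=0]
  L2: frame=0x58 idx=25 entry=0x5A007 [P=1 RW=1 US=1 PS=0]
  L3: frame=0x5A idx=3 entry=0x5D007 [P=1 RW=1 US=1 PS=0]
  → PA=0x5DB49  (4 entries read)

Entries read for #2: 3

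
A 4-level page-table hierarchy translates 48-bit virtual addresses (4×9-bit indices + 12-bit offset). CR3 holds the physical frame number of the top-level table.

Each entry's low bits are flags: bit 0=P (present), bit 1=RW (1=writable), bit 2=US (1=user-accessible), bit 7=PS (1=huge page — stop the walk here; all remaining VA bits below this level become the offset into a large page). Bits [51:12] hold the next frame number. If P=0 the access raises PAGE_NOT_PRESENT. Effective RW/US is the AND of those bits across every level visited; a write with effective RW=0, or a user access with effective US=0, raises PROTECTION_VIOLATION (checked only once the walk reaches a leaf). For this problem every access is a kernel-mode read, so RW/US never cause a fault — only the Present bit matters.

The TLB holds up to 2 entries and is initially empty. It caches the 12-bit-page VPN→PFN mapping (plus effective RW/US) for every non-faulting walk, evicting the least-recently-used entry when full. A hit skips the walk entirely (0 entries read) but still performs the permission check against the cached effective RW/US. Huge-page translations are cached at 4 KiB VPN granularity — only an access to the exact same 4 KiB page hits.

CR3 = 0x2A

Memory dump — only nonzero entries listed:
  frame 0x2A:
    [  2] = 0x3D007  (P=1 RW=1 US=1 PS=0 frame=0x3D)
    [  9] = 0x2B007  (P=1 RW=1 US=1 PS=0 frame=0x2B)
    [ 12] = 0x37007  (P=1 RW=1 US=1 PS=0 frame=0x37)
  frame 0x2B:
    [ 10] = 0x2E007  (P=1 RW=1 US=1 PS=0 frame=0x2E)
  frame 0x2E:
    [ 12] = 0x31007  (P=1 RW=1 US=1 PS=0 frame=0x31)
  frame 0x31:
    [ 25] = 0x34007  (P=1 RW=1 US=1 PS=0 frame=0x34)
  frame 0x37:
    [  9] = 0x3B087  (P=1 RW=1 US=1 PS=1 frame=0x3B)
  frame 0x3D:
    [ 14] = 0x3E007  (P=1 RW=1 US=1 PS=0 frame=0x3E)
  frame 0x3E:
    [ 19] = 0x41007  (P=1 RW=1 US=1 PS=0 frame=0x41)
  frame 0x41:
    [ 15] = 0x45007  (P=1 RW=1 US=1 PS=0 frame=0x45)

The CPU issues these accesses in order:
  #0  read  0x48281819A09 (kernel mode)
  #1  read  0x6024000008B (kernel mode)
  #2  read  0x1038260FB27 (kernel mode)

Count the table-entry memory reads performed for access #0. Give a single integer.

Per-access translation:
#0 VA=0x48281819A09 (r,kernel):
  L0: frame=0x2A idx=9 entry=0x2B007 [P=1 RW=1 US=1 PS=0]
  L1: frame=0x2B idx=10 entry=0x2E007 [P=1 RW=1 US=1 PS=0]
  L2: frame=0x2E idx=12 entry=0x31007 [P=1 RW=1 US=1 PS=0]
  L3: frame=0x31 idx=25 entry=0x34007 [P=1 RW=1 US=1 PS=0]
  → PA=0x34A09  (4 entries read)
#1 VA=0x6024000008B (r,kernel):
  L0: frame=0x2A idx=12 entry=0x37007 [P=1 RW=1 US=1 PS=0]
  L1: frame=0x37 idx=9 entry=0x3B087 [P=1 RW=1 US=1 PS=1]
  → PA=0x3B08B (huge @L1)  (2 entries read)
#2 VA=0x1038260FB27 (r,kernel):
  L0: frame=0x2A idx=2 entry=0x3D007 [P=1 RW=1 US=1 PS=0]
  L1: frame=0x3D idx=14 entry=0x3E007 [P=1 RW=1 US=1 PS=0]
  L2: frame=0x3E idx=19 entry=0x41007 [P=1 RW=1 US=1 PS=0]
  L3: frame=0x41 idx=15 entry=0x45007 [P=1 RW=1 US=1 PS=0]
  → PA=0x45B27  (4 entries read)

Entries read for #0: 4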